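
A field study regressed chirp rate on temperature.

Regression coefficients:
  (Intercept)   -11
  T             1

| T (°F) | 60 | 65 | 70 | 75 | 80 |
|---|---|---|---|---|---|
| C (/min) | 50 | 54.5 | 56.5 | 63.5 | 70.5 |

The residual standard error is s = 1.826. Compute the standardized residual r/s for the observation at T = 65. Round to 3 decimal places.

ŷ = -11 + 65 = 54
r = 54.5 − 54 = 0.5
r/s = 0.5 / 1.826 = 0.274

0.274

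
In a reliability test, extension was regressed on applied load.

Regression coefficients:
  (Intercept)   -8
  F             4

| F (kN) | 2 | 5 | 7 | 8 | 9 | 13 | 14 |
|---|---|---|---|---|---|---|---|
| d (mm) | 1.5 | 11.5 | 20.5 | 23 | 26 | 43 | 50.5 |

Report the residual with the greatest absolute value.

F=2: ŷ = -8 + 4·2 = 0; e = 1.5 − 0 = 1.5
F=5: ŷ = -8 + 4·5 = 12; e = 11.5 − 12 = -0.5
F=7: ŷ = -8 + 4·7 = 20; e = 20.5 − 20 = 0.5
F=8: ŷ = -8 + 4·8 = 24; e = 23 − 24 = -1
F=9: ŷ = -8 + 4·9 = 28; e = 26 − 28 = -2
F=13: ŷ = -8 + 4·13 = 44; e = 43 − 44 = -1
F=14: ŷ = -8 + 4·14 = 48; e = 50.5 − 48 = 2.5
Largest |e| is 2.5 at F = 14, residual 2.5.

e = 2.5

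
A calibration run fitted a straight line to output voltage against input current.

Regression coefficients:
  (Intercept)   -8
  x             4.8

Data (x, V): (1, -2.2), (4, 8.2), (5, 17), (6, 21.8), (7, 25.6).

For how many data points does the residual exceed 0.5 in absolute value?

x=1: ŷ = -8 + 4.8·1 = -3.2; e = -2.2 − (-3.2) = 1
x=4: ŷ = -8 + 4.8·4 = 11.2; e = 8.2 − 11.2 = -3
x=5: ŷ = -8 + 4.8·5 = 16; e = 17 − 16 = 1
x=6: ŷ = -8 + 4.8·6 = 20.8; e = 21.8 − 20.8 = 1
x=7: ŷ = -8 + 4.8·7 = 25.6; e = 25.6 − 25.6 = 0
|e| > 0.5: x=1 (|e|=1), x=4 (|e|=3), x=5 (|e|=1), x=6 (|e|=1) → 4

4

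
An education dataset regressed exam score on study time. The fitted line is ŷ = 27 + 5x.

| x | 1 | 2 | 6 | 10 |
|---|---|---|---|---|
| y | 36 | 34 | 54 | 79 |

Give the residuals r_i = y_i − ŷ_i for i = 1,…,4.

4, -3, -3, 2

x=1: ŷ = 27 + 5·1 = 32; r = 36 − 32 = 4
x=2: ŷ = 27 + 5·2 = 37; r = 34 − 37 = -3
x=6: ŷ = 27 + 5·6 = 57; r = 54 − 57 = -3
x=10: ŷ = 27 + 5·10 = 77; r = 79 − 77 = 2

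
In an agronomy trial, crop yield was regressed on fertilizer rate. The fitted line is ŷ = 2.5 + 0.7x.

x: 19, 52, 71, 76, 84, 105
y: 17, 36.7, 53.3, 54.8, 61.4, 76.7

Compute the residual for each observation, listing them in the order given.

1.2, -2.2, 1.1, -0.9, 0.1, 0.7

x=19: ŷ = 2.5 + 0.7·19 = 15.8; e = 17 − 15.8 = 1.2
x=52: ŷ = 2.5 + 0.7·52 = 38.9; e = 36.7 − 38.9 = -2.2
x=71: ŷ = 2.5 + 0.7·71 = 52.2; e = 53.3 − 52.2 = 1.1
x=76: ŷ = 2.5 + 0.7·76 = 55.7; e = 54.8 − 55.7 = -0.9
x=84: ŷ = 2.5 + 0.7·84 = 61.3; e = 61.4 − 61.3 = 0.1
x=105: ŷ = 2.5 + 0.7·105 = 76; e = 76.7 − 76 = 0.7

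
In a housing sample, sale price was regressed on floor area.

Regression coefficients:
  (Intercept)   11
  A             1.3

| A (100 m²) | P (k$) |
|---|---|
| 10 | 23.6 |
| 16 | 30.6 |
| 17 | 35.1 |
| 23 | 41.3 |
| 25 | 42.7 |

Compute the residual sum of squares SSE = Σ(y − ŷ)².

SSE = 6.4

A=10: P̂ = 11 + 1.3·10 = 24; e = 23.6 − 24 = -0.4
A=16: P̂ = 11 + 1.3·16 = 31.8; e = 30.6 − 31.8 = -1.2
A=17: P̂ = 11 + 1.3·17 = 33.1; e = 35.1 − 33.1 = 2
A=23: P̂ = 11 + 1.3·23 = 40.9; e = 41.3 − 40.9 = 0.4
A=25: P̂ = 11 + 1.3·25 = 43.5; e = 42.7 − 43.5 = -0.8
SSE = 0.16 + 1.44 + 4 + 0.16 + 0.64 = 6.4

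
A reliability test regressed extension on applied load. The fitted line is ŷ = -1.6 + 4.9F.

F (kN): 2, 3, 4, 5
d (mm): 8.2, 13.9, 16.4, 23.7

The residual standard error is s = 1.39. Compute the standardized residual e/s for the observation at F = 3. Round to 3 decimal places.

0.576

ŷ = -1.6 + 4.9·3 = 13.1
e = 13.9 − 13.1 = 0.8
e/s = 0.8 / 1.39 = 0.576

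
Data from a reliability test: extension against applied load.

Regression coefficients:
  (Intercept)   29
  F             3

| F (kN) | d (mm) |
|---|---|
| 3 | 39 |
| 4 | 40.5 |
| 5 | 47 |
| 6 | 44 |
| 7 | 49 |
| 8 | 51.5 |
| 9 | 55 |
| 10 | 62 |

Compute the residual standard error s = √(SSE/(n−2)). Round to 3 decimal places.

s = 2.327

F=3: ŷ = 29 + 3·3 = 38; e = 39 − 38 = 1
F=4: ŷ = 29 + 3·4 = 41; e = 40.5 − 41 = -0.5
F=5: ŷ = 29 + 3·5 = 44; e = 47 − 44 = 3
F=6: ŷ = 29 + 3·6 = 47; e = 44 − 47 = -3
F=7: ŷ = 29 + 3·7 = 50; e = 49 − 50 = -1
F=8: ŷ = 29 + 3·8 = 53; e = 51.5 − 53 = -1.5
F=9: ŷ = 29 + 3·9 = 56; e = 55 − 56 = -1
F=10: ŷ = 29 + 3·10 = 59; e = 62 − 59 = 3
SSE = 1 + 0.25 + 9 + 9 + 1 + 2.25 + 1 + 9 = 32.5
s = √(32.5/6) = √5.41667 ≈ 2.327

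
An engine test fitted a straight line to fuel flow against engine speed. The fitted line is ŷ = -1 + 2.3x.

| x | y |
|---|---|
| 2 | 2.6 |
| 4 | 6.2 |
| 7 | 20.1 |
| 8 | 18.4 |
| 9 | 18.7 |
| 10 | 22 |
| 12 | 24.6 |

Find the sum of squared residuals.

x=2: ŷ = -1 + 2.3·2 = 3.6; e = 2.6 − 3.6 = -1
x=4: ŷ = -1 + 2.3·4 = 8.2; e = 6.2 − 8.2 = -2
x=7: ŷ = -1 + 2.3·7 = 15.1; e = 20.1 − 15.1 = 5
x=8: ŷ = -1 + 2.3·8 = 17.4; e = 18.4 − 17.4 = 1
x=9: ŷ = -1 + 2.3·9 = 19.7; e = 18.7 − 19.7 = -1
x=10: ŷ = -1 + 2.3·10 = 22; e = 22 − 22 = 0
x=12: ŷ = -1 + 2.3·12 = 26.6; e = 24.6 − 26.6 = -2
SSE = 1 + 4 + 25 + 1 + 1 + 0 + 4 = 36

SSE = 36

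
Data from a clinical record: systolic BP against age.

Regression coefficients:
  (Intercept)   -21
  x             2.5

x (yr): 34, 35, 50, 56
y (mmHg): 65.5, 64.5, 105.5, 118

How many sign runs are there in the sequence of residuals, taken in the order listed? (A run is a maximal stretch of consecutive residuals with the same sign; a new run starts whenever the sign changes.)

x=34: ŷ = -21 + 2.5·34 = 64; e = 65.5 − 64 = 1.5
x=35: ŷ = -21 + 2.5·35 = 66.5; e = 64.5 − 66.5 = -2
x=50: ŷ = -21 + 2.5·50 = 104; e = 105.5 − 104 = 1.5
x=56: ŷ = -21 + 2.5·56 = 119; e = 118 − 119 = -1
Signs: + − + −
Runs: +×1, −×1, +×1, −×1 → 4

4 runs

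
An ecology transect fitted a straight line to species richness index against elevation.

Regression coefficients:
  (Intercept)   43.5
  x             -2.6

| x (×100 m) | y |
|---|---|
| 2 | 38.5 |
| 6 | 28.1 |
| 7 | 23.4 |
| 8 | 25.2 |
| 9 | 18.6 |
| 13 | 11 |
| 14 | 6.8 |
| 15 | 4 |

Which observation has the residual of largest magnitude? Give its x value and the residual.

x=2: ŷ = 43.5 − 2.6·2 = 38.3; e = 38.5 − 38.3 = 0.2
x=6: ŷ = 43.5 − 2.6·6 = 27.9; e = 28.1 − 27.9 = 0.2
x=7: ŷ = 43.5 − 2.6·7 = 25.3; e = 23.4 − 25.3 = -1.9
x=8: ŷ = 43.5 − 2.6·8 = 22.7; e = 25.2 − 22.7 = 2.5
x=9: ŷ = 43.5 − 2.6·9 = 20.1; e = 18.6 − 20.1 = -1.5
x=13: ŷ = 43.5 − 2.6·13 = 9.7; e = 11 − 9.7 = 1.3
x=14: ŷ = 43.5 − 2.6·14 = 7.1; e = 6.8 − 7.1 = -0.3
x=15: ŷ = 43.5 − 2.6·15 = 4.5; e = 4 − 4.5 = -0.5
Largest |e| is 2.5 at x = 8, residual 2.5.

x = 8, e = 2.5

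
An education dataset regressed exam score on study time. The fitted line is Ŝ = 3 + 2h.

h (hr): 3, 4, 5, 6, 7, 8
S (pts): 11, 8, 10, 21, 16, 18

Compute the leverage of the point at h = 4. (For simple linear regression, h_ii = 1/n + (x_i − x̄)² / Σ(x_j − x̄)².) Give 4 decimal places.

h = 0.2952

h̄ = (3 + 4 + 5 + 6 + 7 + 8)/6 = 5.5
Σ(h − h̄)² = 6.25 + 2.25 + 0.25 + 0.25 + 2.25 + 6.25 = 17.5
h = 1/6 + (-1.5)²/17.5 = 0.166667 + 0.128571 = 0.2952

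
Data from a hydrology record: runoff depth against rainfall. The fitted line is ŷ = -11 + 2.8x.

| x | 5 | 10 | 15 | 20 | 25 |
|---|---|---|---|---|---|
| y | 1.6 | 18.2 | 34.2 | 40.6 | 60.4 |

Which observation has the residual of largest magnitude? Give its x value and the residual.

x = 20, r = -4.4

x=5: ŷ = -11 + 2.8·5 = 3; r = 1.6 − 3 = -1.4
x=10: ŷ = -11 + 2.8·10 = 17; r = 18.2 − 17 = 1.2
x=15: ŷ = -11 + 2.8·15 = 31; r = 34.2 − 31 = 3.2
x=20: ŷ = -11 + 2.8·20 = 45; r = 40.6 − 45 = -4.4
x=25: ŷ = -11 + 2.8·25 = 59; r = 60.4 − 59 = 1.4
Largest |r| is 4.4 at x = 20, residual -4.4.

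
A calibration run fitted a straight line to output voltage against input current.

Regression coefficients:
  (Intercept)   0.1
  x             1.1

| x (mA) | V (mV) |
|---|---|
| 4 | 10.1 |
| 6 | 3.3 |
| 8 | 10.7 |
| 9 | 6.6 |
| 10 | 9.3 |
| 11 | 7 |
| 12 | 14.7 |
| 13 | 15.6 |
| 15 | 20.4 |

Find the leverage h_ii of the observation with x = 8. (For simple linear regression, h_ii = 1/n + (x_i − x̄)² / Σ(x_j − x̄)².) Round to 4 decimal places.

x̄ = (4 + 6 + 8 + 9 + 10 + 11 + 12 + 13 + 15)/9 = 9.77778
Σ(x − x̄)² = 33.3827 + 14.2716 + 3.16049 + 0.604938 + 0.0493827 + 1.49383 + 4.93827 + 10.3827 + 27.2716 = 95.5556
h = 1/9 + (-1.77778)²/95.5556 = 0.111111 + 0.0330749 = 0.1442

h = 0.1442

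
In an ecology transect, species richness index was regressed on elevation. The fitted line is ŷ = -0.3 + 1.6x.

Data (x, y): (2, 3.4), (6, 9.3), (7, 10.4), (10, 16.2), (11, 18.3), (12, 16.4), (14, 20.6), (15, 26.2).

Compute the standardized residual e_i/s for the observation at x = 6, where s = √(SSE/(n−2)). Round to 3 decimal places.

x=2: ŷ = -0.3 + 1.6·2 = 2.9; e = 3.4 − 2.9 = 0.5
x=6: ŷ = -0.3 + 1.6·6 = 9.3; e = 9.3 − 9.3 = 0
x=7: ŷ = -0.3 + 1.6·7 = 10.9; e = 10.4 − 10.9 = -0.5
x=10: ŷ = -0.3 + 1.6·10 = 15.7; e = 16.2 − 15.7 = 0.5
x=11: ŷ = -0.3 + 1.6·11 = 17.3; e = 18.3 − 17.3 = 1
x=12: ŷ = -0.3 + 1.6·12 = 18.9; e = 16.4 − 18.9 = -2.5
x=14: ŷ = -0.3 + 1.6·14 = 22.1; e = 20.6 − 22.1 = -1.5
x=15: ŷ = -0.3 + 1.6·15 = 23.7; e = 26.2 − 23.7 = 2.5
SSE = 0.25 + 0 + 0.25 + 0.25 + 1 + 6.25 + 2.25 + 6.25 = 16.5
s = √(16.5/6) = 1.65831
e/s = 0 / 1.65831 = 0.000

0.000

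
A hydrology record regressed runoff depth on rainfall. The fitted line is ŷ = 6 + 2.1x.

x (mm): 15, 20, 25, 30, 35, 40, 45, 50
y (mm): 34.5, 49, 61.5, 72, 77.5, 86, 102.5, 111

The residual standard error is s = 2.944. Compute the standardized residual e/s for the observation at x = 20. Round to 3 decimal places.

0.340

ŷ = 6 + 2.1·20 = 48
e = 49 − 48 = 1
e/s = 1 / 2.944 = 0.340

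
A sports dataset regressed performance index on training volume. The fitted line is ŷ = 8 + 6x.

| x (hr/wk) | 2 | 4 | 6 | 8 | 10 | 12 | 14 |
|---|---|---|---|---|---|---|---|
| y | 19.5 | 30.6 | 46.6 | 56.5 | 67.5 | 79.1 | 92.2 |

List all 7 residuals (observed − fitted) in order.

-0.5, -1.4, 2.6, 0.5, -0.5, -0.9, 0.2

x=2: ŷ = 8 + 6·2 = 20; r = 19.5 − 20 = -0.5
x=4: ŷ = 8 + 6·4 = 32; r = 30.6 − 32 = -1.4
x=6: ŷ = 8 + 6·6 = 44; r = 46.6 − 44 = 2.6
x=8: ŷ = 8 + 6·8 = 56; r = 56.5 − 56 = 0.5
x=10: ŷ = 8 + 6·10 = 68; r = 67.5 − 68 = -0.5
x=12: ŷ = 8 + 6·12 = 80; r = 79.1 − 80 = -0.9
x=14: ŷ = 8 + 6·14 = 92; r = 92.2 − 92 = 0.2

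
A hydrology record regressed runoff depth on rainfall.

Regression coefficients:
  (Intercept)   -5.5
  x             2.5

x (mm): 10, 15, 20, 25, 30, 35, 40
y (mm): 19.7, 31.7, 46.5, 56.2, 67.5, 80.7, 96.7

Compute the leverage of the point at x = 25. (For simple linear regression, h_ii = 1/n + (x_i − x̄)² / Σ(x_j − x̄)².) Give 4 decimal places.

x̄ = (10 + 15 + 20 + 25 + 30 + 35 + 40)/7 = 25
Σ(x − x̄)² = 225 + 100 + 25 + 0 + 25 + 100 + 225 = 700
h = 1/7 + (0)²/700 = 0.142857 + 0 = 0.1429

h = 0.1429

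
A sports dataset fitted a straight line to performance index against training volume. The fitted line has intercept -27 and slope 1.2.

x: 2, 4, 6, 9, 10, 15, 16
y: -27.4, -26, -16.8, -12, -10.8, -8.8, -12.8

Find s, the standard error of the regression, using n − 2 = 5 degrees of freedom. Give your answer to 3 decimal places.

x=2: ŷ = -27 + 1.2·2 = -24.6; e = -27.4 − (-24.6) = -2.8
x=4: ŷ = -27 + 1.2·4 = -22.2; e = -26 − (-22.2) = -3.8
x=6: ŷ = -27 + 1.2·6 = -19.8; e = -16.8 − (-19.8) = 3
x=9: ŷ = -27 + 1.2·9 = -16.2; e = -12 − (-16.2) = 4.2
x=10: ŷ = -27 + 1.2·10 = -15; e = -10.8 − (-15) = 4.2
x=15: ŷ = -27 + 1.2·15 = -9; e = -8.8 − (-9) = 0.2
x=16: ŷ = -27 + 1.2·16 = -7.8; e = -12.8 − (-7.8) = -5
SSE = 7.84 + 14.44 + 9 + 17.64 + 17.64 + 0.04 + 25 = 91.6
s = √(91.6/5) = √18.32 ≈ 4.280

s = 4.280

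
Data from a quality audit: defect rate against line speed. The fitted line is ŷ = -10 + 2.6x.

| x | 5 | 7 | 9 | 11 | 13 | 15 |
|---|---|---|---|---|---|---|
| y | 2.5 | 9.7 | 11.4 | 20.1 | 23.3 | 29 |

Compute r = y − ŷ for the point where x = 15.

ŷ = -10 + 2.6·15 = 29
r = 29 − 29 = 0

r = 0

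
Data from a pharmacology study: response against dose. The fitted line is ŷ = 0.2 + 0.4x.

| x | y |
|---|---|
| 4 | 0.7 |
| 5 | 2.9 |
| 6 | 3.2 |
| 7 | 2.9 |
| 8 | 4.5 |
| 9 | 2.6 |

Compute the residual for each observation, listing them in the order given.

x=4: ŷ = 0.2 + 0.4·4 = 1.8; e = 0.7 − 1.8 = -1.1
x=5: ŷ = 0.2 + 0.4·5 = 2.2; e = 2.9 − 2.2 = 0.7
x=6: ŷ = 0.2 + 0.4·6 = 2.6; e = 3.2 − 2.6 = 0.6
x=7: ŷ = 0.2 + 0.4·7 = 3; e = 2.9 − 3 = -0.1
x=8: ŷ = 0.2 + 0.4·8 = 3.4; e = 4.5 − 3.4 = 1.1
x=9: ŷ = 0.2 + 0.4·9 = 3.8; e = 2.6 − 3.8 = -1.2

-1.1, 0.7, 0.6, -0.1, 1.1, -1.2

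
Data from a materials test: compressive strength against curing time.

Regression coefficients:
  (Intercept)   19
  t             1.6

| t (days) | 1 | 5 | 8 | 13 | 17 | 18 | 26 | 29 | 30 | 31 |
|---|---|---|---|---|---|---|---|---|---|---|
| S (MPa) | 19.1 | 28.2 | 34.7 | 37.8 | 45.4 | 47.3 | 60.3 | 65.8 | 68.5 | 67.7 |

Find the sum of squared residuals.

SSE = 20.3

t=1: Ŝ = 19 + 1.6·1 = 20.6; r = 19.1 − 20.6 = -1.5
t=5: Ŝ = 19 + 1.6·5 = 27; r = 28.2 − 27 = 1.2
t=8: Ŝ = 19 + 1.6·8 = 31.8; r = 34.7 − 31.8 = 2.9
t=13: Ŝ = 19 + 1.6·13 = 39.8; r = 37.8 − 39.8 = -2
t=17: Ŝ = 19 + 1.6·17 = 46.2; r = 45.4 − 46.2 = -0.8
t=18: Ŝ = 19 + 1.6·18 = 47.8; r = 47.3 − 47.8 = -0.5
t=26: Ŝ = 19 + 1.6·26 = 60.6; r = 60.3 − 60.6 = -0.3
t=29: Ŝ = 19 + 1.6·29 = 65.4; r = 65.8 − 65.4 = 0.4
t=30: Ŝ = 19 + 1.6·30 = 67; r = 68.5 − 67 = 1.5
t=31: Ŝ = 19 + 1.6·31 = 68.6; r = 67.7 − 68.6 = -0.9
SSE = 2.25 + 1.44 + 8.41 + 4 + 0.64 + 0.25 + 0.09 + 0.16 + 2.25 + 0.81 = 20.3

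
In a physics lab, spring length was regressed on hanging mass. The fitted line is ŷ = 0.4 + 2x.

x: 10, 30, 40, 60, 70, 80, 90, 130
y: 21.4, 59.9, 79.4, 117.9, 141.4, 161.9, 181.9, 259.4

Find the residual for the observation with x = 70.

r = 1

ŷ = 0.4 + 2·70 = 140.4
r = 141.4 − 140.4 = 1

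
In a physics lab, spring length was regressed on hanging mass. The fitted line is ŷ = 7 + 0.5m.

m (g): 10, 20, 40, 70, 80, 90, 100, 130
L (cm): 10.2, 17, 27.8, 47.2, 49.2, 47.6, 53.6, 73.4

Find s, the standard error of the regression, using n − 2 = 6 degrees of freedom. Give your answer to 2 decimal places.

m=10: ŷ = 7 + 0.5·10 = 12; e = 10.2 − 12 = -1.8
m=20: ŷ = 7 + 0.5·20 = 17; e = 17 − 17 = 0
m=40: ŷ = 7 + 0.5·40 = 27; e = 27.8 − 27 = 0.8
m=70: ŷ = 7 + 0.5·70 = 42; e = 47.2 − 42 = 5.2
m=80: ŷ = 7 + 0.5·80 = 47; e = 49.2 − 47 = 2.2
m=90: ŷ = 7 + 0.5·90 = 52; e = 47.6 − 52 = -4.4
m=100: ŷ = 7 + 0.5·100 = 57; e = 53.6 − 57 = -3.4
m=130: ŷ = 7 + 0.5·130 = 72; e = 73.4 − 72 = 1.4
SSE = 3.24 + 0 + 0.64 + 27.04 + 4.84 + 19.36 + 11.56 + 1.96 = 68.64
s = √(68.64/6) = √11.44 ≈ 3.38

s = 3.38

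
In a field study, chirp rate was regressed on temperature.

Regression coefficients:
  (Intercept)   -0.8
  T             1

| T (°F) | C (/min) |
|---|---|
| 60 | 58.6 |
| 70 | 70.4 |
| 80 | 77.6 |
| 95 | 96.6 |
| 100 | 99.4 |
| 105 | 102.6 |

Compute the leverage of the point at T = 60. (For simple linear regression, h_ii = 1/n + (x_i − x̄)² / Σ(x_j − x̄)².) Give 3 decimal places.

h = 0.557

T̄ = (60 + 70 + 80 + 95 + 100 + 105)/6 = 85
Σ(T − T̄)² = 625 + 225 + 25 + 100 + 225 + 400 = 1600
h = 1/6 + (-25)²/1600 = 0.166667 + 0.390625 = 0.557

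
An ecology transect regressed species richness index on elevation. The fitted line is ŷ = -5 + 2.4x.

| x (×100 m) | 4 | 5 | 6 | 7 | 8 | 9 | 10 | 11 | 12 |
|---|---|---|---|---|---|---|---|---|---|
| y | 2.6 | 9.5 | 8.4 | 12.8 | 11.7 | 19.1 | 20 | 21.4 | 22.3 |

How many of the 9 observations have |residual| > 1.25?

x=4: ŷ = -5 + 2.4·4 = 4.6; e = 2.6 − 4.6 = -2
x=5: ŷ = -5 + 2.4·5 = 7; e = 9.5 − 7 = 2.5
x=6: ŷ = -5 + 2.4·6 = 9.4; e = 8.4 − 9.4 = -1
x=7: ŷ = -5 + 2.4·7 = 11.8; e = 12.8 − 11.8 = 1
x=8: ŷ = -5 + 2.4·8 = 14.2; e = 11.7 − 14.2 = -2.5
x=9: ŷ = -5 + 2.4·9 = 16.6; e = 19.1 − 16.6 = 2.5
x=10: ŷ = -5 + 2.4·10 = 19; e = 20 − 19 = 1
x=11: ŷ = -5 + 2.4·11 = 21.4; e = 21.4 − 21.4 = 0
x=12: ŷ = -5 + 2.4·12 = 23.8; e = 22.3 − 23.8 = -1.5
|e| > 1.25: x=4 (|e|=2), x=5 (|e|=2.5), x=8 (|e|=2.5), x=9 (|e|=2.5), x=12 (|e|=1.5) → 5

5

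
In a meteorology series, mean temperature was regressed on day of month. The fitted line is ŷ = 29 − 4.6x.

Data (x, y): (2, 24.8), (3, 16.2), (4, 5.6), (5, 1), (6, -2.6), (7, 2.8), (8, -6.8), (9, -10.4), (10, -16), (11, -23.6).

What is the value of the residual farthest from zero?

x=2: ŷ = 29 − 4.6·2 = 19.8; r = 24.8 − 19.8 = 5
x=3: ŷ = 29 − 4.6·3 = 15.2; r = 16.2 − 15.2 = 1
x=4: ŷ = 29 − 4.6·4 = 10.6; r = 5.6 − 10.6 = -5
x=5: ŷ = 29 − 4.6·5 = 6; r = 1 − 6 = -5
x=6: ŷ = 29 − 4.6·6 = 1.4; r = -2.6 − 1.4 = -4
x=7: ŷ = 29 − 4.6·7 = -3.2; r = 2.8 − (-3.2) = 6
x=8: ŷ = 29 − 4.6·8 = -7.8; r = -6.8 − (-7.8) = 1
x=9: ŷ = 29 − 4.6·9 = -12.4; r = -10.4 − (-12.4) = 2
x=10: ŷ = 29 − 4.6·10 = -17; r = -16 − (-17) = 1
x=11: ŷ = 29 − 4.6·11 = -21.6; r = -23.6 − (-21.6) = -2
Largest |r| is 6 at x = 7, residual 6.

r = 6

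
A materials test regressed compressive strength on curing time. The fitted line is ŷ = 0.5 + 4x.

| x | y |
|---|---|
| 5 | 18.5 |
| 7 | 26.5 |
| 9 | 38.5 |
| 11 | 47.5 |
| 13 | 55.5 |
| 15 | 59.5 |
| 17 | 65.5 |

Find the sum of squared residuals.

SSE = 40

x=5: ŷ = 0.5 + 4·5 = 20.5; r = 18.5 − 20.5 = -2
x=7: ŷ = 0.5 + 4·7 = 28.5; r = 26.5 − 28.5 = -2
x=9: ŷ = 0.5 + 4·9 = 36.5; r = 38.5 − 36.5 = 2
x=11: ŷ = 0.5 + 4·11 = 44.5; r = 47.5 − 44.5 = 3
x=13: ŷ = 0.5 + 4·13 = 52.5; r = 55.5 − 52.5 = 3
x=15: ŷ = 0.5 + 4·15 = 60.5; r = 59.5 − 60.5 = -1
x=17: ŷ = 0.5 + 4·17 = 68.5; r = 65.5 − 68.5 = -3
SSE = 4 + 4 + 4 + 9 + 9 + 1 + 9 = 40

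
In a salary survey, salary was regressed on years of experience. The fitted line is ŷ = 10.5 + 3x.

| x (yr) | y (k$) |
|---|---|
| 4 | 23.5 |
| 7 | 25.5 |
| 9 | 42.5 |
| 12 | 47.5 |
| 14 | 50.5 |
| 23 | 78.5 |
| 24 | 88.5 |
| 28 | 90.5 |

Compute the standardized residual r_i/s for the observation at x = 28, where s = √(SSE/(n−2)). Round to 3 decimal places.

x=4: ŷ = 10.5 + 3·4 = 22.5; r = 23.5 − 22.5 = 1
x=7: ŷ = 10.5 + 3·7 = 31.5; r = 25.5 − 31.5 = -6
x=9: ŷ = 10.5 + 3·9 = 37.5; r = 42.5 − 37.5 = 5
x=12: ŷ = 10.5 + 3·12 = 46.5; r = 47.5 − 46.5 = 1
x=14: ŷ = 10.5 + 3·14 = 52.5; r = 50.5 − 52.5 = -2
x=23: ŷ = 10.5 + 3·23 = 79.5; r = 78.5 − 79.5 = -1
x=24: ŷ = 10.5 + 3·24 = 82.5; r = 88.5 − 82.5 = 6
x=28: ŷ = 10.5 + 3·28 = 94.5; r = 90.5 − 94.5 = -4
SSE = 1 + 36 + 25 + 1 + 4 + 1 + 36 + 16 = 120
s = √(120/6) = 4.47214
r/s = -4 / 4.47214 = -0.894

-0.894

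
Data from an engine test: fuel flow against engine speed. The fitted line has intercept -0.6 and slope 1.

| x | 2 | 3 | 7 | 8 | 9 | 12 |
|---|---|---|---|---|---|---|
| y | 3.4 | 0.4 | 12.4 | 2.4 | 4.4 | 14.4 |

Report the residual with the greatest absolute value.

r = 6

x=2: ŷ = -0.6 + 2 = 1.4; r = 3.4 − 1.4 = 2
x=3: ŷ = -0.6 + 3 = 2.4; r = 0.4 − 2.4 = -2
x=7: ŷ = -0.6 + 7 = 6.4; r = 12.4 − 6.4 = 6
x=8: ŷ = -0.6 + 8 = 7.4; r = 2.4 − 7.4 = -5
x=9: ŷ = -0.6 + 9 = 8.4; r = 4.4 − 8.4 = -4
x=12: ŷ = -0.6 + 12 = 11.4; r = 14.4 − 11.4 = 3
Largest |r| is 6 at x = 7, residual 6.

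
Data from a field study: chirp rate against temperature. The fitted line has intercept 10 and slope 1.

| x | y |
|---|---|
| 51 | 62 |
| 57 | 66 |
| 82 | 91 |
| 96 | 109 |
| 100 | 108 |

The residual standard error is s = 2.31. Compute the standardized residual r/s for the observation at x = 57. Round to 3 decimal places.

-0.433

ŷ = 10 + 57 = 67
r = 66 − 67 = -1
r/s = -1 / 2.31 = -0.433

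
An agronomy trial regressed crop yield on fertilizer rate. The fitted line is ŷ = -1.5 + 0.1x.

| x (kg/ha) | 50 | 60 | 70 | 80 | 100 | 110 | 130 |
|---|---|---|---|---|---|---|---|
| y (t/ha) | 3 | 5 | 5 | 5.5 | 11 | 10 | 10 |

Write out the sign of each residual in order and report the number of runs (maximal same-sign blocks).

x=50: ŷ = -1.5 + 0.1·50 = 3.5; r = 3 − 3.5 = -0.5
x=60: ŷ = -1.5 + 0.1·60 = 4.5; r = 5 − 4.5 = 0.5
x=70: ŷ = -1.5 + 0.1·70 = 5.5; r = 5 − 5.5 = -0.5
x=80: ŷ = -1.5 + 0.1·80 = 6.5; r = 5.5 − 6.5 = -1
x=100: ŷ = -1.5 + 0.1·100 = 8.5; r = 11 − 8.5 = 2.5
x=110: ŷ = -1.5 + 0.1·110 = 9.5; r = 10 − 9.5 = 0.5
x=130: ŷ = -1.5 + 0.1·130 = 11.5; r = 10 − 11.5 = -1.5
Signs: − + − − + + −
Runs: −×1, +×1, −×2, +×2, −×1 → 5

5 runs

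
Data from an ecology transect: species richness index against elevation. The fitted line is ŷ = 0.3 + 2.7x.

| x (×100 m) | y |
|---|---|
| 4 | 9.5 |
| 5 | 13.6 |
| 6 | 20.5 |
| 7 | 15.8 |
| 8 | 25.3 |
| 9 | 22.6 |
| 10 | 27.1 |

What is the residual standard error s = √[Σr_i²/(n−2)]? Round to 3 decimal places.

x=4: ŷ = 0.3 + 2.7·4 = 11.1; r = 9.5 − 11.1 = -1.6
x=5: ŷ = 0.3 + 2.7·5 = 13.8; r = 13.6 − 13.8 = -0.2
x=6: ŷ = 0.3 + 2.7·6 = 16.5; r = 20.5 − 16.5 = 4
x=7: ŷ = 0.3 + 2.7·7 = 19.2; r = 15.8 − 19.2 = -3.4
x=8: ŷ = 0.3 + 2.7·8 = 21.9; r = 25.3 − 21.9 = 3.4
x=9: ŷ = 0.3 + 2.7·9 = 24.6; r = 22.6 − 24.6 = -2
x=10: ŷ = 0.3 + 2.7·10 = 27.3; r = 27.1 − 27.3 = -0.2
SSE = 2.56 + 0.04 + 16 + 11.56 + 11.56 + 4 + 0.04 = 45.76
s = √(45.76/5) = √9.152 ≈ 3.025

s = 3.025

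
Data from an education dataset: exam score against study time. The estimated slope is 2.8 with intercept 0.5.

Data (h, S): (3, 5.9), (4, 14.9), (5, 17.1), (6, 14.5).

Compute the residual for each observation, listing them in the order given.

-3, 3.2, 2.6, -2.8

h=3: Ŝ = 0.5 + 2.8·3 = 8.9; e = 5.9 − 8.9 = -3
h=4: Ŝ = 0.5 + 2.8·4 = 11.7; e = 14.9 − 11.7 = 3.2
h=5: Ŝ = 0.5 + 2.8·5 = 14.5; e = 17.1 − 14.5 = 2.6
h=6: Ŝ = 0.5 + 2.8·6 = 17.3; e = 14.5 − 17.3 = -2.8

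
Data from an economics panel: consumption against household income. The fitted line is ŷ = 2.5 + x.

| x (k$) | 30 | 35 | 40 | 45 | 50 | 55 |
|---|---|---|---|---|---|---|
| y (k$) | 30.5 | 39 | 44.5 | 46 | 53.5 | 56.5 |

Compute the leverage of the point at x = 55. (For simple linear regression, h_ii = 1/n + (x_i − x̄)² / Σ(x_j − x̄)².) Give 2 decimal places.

x̄ = (30 + 35 + 40 + 45 + 50 + 55)/6 = 42.5
Σ(x − x̄)² = 156.25 + 56.25 + 6.25 + 6.25 + 56.25 + 156.25 = 437.5
h = 1/6 + (12.5)²/437.5 = 0.166667 + 0.357143 = 0.52

h = 0.52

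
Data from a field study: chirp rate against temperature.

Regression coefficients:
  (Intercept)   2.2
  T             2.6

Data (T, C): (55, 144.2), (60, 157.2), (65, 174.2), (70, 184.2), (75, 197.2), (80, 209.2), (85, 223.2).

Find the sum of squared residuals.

SSE = 12

T=55: Ĉ = 2.2 + 2.6·55 = 145.2; e = 144.2 − 145.2 = -1
T=60: Ĉ = 2.2 + 2.6·60 = 158.2; e = 157.2 − 158.2 = -1
T=65: Ĉ = 2.2 + 2.6·65 = 171.2; e = 174.2 − 171.2 = 3
T=70: Ĉ = 2.2 + 2.6·70 = 184.2; e = 184.2 − 184.2 = 0
T=75: Ĉ = 2.2 + 2.6·75 = 197.2; e = 197.2 − 197.2 = 0
T=80: Ĉ = 2.2 + 2.6·80 = 210.2; e = 209.2 − 210.2 = -1
T=85: Ĉ = 2.2 + 2.6·85 = 223.2; e = 223.2 − 223.2 = 0
SSE = 1 + 1 + 9 + 0 + 0 + 1 + 0 = 12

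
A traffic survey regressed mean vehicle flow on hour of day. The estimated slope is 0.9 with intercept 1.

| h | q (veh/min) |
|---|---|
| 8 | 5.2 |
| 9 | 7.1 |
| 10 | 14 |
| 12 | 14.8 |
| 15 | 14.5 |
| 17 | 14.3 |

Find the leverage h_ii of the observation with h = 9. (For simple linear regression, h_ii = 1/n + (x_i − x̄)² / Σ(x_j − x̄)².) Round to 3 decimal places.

h = 0.294

h̄ = (8 + 9 + 10 + 12 + 15 + 17)/6 = 11.8333
Σ(h − h̄)² = 14.6944 + 8.02778 + 3.36111 + 0.0277778 + 10.0278 + 26.6944 = 62.8333
h = 1/6 + (-2.83333)²/62.8333 = 0.166667 + 0.127763 = 0.294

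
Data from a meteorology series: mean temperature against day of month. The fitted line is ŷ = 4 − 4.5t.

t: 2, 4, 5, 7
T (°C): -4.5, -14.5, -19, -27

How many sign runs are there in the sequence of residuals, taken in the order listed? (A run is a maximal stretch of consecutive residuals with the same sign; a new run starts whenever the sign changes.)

t=2: ŷ = 4 − 4.5·2 = -5; r = -4.5 − (-5) = 0.5
t=4: ŷ = 4 − 4.5·4 = -14; r = -14.5 − (-14) = -0.5
t=5: ŷ = 4 − 4.5·5 = -18.5; r = -19 − (-18.5) = -0.5
t=7: ŷ = 4 − 4.5·7 = -27.5; r = -27 − (-27.5) = 0.5
Signs: + − − +
Runs: +×1, −×2, +×1 → 3

3 runs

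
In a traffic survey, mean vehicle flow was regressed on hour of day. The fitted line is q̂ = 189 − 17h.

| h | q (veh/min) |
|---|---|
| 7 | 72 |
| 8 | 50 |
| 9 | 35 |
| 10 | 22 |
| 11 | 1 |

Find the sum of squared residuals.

SSE = 24

h=7: q̂ = 189 − 17·7 = 70; e = 72 − 70 = 2
h=8: q̂ = 189 − 17·8 = 53; e = 50 − 53 = -3
h=9: q̂ = 189 − 17·9 = 36; e = 35 − 36 = -1
h=10: q̂ = 189 − 17·10 = 19; e = 22 − 19 = 3
h=11: q̂ = 189 − 17·11 = 2; e = 1 − 2 = -1
SSE = 4 + 9 + 1 + 9 + 1 = 24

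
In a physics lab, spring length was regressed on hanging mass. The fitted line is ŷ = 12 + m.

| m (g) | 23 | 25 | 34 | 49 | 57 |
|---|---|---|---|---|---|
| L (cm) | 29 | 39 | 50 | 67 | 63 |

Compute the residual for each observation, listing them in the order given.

m=23: ŷ = 12 + 23 = 35; e = 29 − 35 = -6
m=25: ŷ = 12 + 25 = 37; e = 39 − 37 = 2
m=34: ŷ = 12 + 34 = 46; e = 50 − 46 = 4
m=49: ŷ = 12 + 49 = 61; e = 67 − 61 = 6
m=57: ŷ = 12 + 57 = 69; e = 63 − 69 = -6

-6, 2, 4, 6, -6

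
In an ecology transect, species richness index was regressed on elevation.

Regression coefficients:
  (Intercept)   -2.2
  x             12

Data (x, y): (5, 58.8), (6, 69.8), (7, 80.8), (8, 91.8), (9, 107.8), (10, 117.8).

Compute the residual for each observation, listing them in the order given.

x=5: ŷ = -2.2 + 12·5 = 57.8; e = 58.8 − 57.8 = 1
x=6: ŷ = -2.2 + 12·6 = 69.8; e = 69.8 − 69.8 = 0
x=7: ŷ = -2.2 + 12·7 = 81.8; e = 80.8 − 81.8 = -1
x=8: ŷ = -2.2 + 12·8 = 93.8; e = 91.8 − 93.8 = -2
x=9: ŷ = -2.2 + 12·9 = 105.8; e = 107.8 − 105.8 = 2
x=10: ŷ = -2.2 + 12·10 = 117.8; e = 117.8 − 117.8 = 0

1, 0, -1, -2, 2, 0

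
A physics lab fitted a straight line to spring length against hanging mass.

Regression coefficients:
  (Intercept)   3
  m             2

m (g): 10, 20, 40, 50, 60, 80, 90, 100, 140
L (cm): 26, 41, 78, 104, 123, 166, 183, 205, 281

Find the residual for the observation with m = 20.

L̂ = 3 + 2·20 = 43
r = 41 − 43 = -2

r = -2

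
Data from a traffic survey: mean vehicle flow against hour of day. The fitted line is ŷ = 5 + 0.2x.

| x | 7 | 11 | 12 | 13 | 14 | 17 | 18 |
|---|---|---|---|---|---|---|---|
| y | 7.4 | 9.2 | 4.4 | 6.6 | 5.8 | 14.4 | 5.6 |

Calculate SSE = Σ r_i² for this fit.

SSE = 64

x=7: ŷ = 5 + 0.2·7 = 6.4; r = 7.4 − 6.4 = 1
x=11: ŷ = 5 + 0.2·11 = 7.2; r = 9.2 − 7.2 = 2
x=12: ŷ = 5 + 0.2·12 = 7.4; r = 4.4 − 7.4 = -3
x=13: ŷ = 5 + 0.2·13 = 7.6; r = 6.6 − 7.6 = -1
x=14: ŷ = 5 + 0.2·14 = 7.8; r = 5.8 − 7.8 = -2
x=17: ŷ = 5 + 0.2·17 = 8.4; r = 14.4 − 8.4 = 6
x=18: ŷ = 5 + 0.2·18 = 8.6; r = 5.6 − 8.6 = -3
SSE = 1 + 4 + 9 + 1 + 4 + 36 + 9 = 64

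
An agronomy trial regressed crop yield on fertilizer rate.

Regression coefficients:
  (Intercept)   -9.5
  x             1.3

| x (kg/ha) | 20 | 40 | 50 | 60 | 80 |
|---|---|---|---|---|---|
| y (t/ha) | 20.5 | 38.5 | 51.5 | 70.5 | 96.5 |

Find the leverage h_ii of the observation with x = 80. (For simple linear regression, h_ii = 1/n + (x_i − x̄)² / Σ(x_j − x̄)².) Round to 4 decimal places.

x̄ = (20 + 40 + 50 + 60 + 80)/5 = 50
Σ(x − x̄)² = 900 + 100 + 0 + 100 + 900 = 2000
h = 1/5 + (30)²/2000 = 0.2 + 0.45 = 0.6500

h = 0.6500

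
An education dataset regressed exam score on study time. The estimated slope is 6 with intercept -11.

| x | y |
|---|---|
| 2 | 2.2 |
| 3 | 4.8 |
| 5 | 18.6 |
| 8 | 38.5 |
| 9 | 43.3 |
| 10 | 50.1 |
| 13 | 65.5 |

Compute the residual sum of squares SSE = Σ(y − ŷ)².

SSE = 12.24

x=2: ŷ = -11 + 6·2 = 1; e = 2.2 − 1 = 1.2
x=3: ŷ = -11 + 6·3 = 7; e = 4.8 − 7 = -2.2
x=5: ŷ = -11 + 6·5 = 19; e = 18.6 − 19 = -0.4
x=8: ŷ = -11 + 6·8 = 37; e = 38.5 − 37 = 1.5
x=9: ŷ = -11 + 6·9 = 43; e = 43.3 − 43 = 0.3
x=10: ŷ = -11 + 6·10 = 49; e = 50.1 − 49 = 1.1
x=13: ŷ = -11 + 6·13 = 67; e = 65.5 − 67 = -1.5
SSE = 1.44 + 4.84 + 0.16 + 2.25 + 0.09 + 1.21 + 2.25 = 12.24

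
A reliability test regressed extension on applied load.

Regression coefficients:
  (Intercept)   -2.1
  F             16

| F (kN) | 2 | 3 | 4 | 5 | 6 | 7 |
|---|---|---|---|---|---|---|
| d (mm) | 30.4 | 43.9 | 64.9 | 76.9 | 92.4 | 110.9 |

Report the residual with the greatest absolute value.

e = 3

F=2: ŷ = -2.1 + 16·2 = 29.9; e = 30.4 − 29.9 = 0.5
F=3: ŷ = -2.1 + 16·3 = 45.9; e = 43.9 − 45.9 = -2
F=4: ŷ = -2.1 + 16·4 = 61.9; e = 64.9 − 61.9 = 3
F=5: ŷ = -2.1 + 16·5 = 77.9; e = 76.9 − 77.9 = -1
F=6: ŷ = -2.1 + 16·6 = 93.9; e = 92.4 − 93.9 = -1.5
F=7: ŷ = -2.1 + 16·7 = 109.9; e = 110.9 − 109.9 = 1
Largest |e| is 3 at F = 4, residual 3.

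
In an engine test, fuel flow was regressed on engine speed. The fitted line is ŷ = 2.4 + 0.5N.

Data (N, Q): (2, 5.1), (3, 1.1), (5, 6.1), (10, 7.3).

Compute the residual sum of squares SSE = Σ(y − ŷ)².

N=2: ŷ = 2.4 + 0.5·2 = 3.4; r = 5.1 − 3.4 = 1.7
N=3: ŷ = 2.4 + 0.5·3 = 3.9; r = 1.1 − 3.9 = -2.8
N=5: ŷ = 2.4 + 0.5·5 = 4.9; r = 6.1 − 4.9 = 1.2
N=10: ŷ = 2.4 + 0.5·10 = 7.4; r = 7.3 − 7.4 = -0.1
SSE = 2.89 + 7.84 + 1.44 + 0.01 = 12.18

SSE = 12.18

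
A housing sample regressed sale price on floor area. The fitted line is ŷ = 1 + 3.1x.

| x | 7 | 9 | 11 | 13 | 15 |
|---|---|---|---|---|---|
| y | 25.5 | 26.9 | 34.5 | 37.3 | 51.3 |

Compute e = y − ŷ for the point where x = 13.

ŷ = 1 + 3.1·13 = 41.3
e = 37.3 − 41.3 = -4

e = -4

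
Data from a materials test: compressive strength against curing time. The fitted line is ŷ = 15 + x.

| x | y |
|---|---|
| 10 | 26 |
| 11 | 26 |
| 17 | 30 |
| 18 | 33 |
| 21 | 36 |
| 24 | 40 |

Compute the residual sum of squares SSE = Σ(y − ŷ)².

SSE = 6

x=10: ŷ = 15 + 10 = 25; r = 26 − 25 = 1
x=11: ŷ = 15 + 11 = 26; r = 26 − 26 = 0
x=17: ŷ = 15 + 17 = 32; r = 30 − 32 = -2
x=18: ŷ = 15 + 18 = 33; r = 33 − 33 = 0
x=21: ŷ = 15 + 21 = 36; r = 36 − 36 = 0
x=24: ŷ = 15 + 24 = 39; r = 40 − 39 = 1
SSE = 1 + 0 + 4 + 0 + 0 + 1 = 6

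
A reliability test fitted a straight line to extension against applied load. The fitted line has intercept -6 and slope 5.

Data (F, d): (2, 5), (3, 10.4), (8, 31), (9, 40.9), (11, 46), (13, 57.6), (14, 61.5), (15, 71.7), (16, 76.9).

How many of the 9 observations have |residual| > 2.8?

3

F=2: d̂ = -6 + 5·2 = 4; e = 5 − 4 = 1
F=3: d̂ = -6 + 5·3 = 9; e = 10.4 − 9 = 1.4
F=8: d̂ = -6 + 5·8 = 34; e = 31 − 34 = -3
F=9: d̂ = -6 + 5·9 = 39; e = 40.9 − 39 = 1.9
F=11: d̂ = -6 + 5·11 = 49; e = 46 − 49 = -3
F=13: d̂ = -6 + 5·13 = 59; e = 57.6 − 59 = -1.4
F=14: d̂ = -6 + 5·14 = 64; e = 61.5 − 64 = -2.5
F=15: d̂ = -6 + 5·15 = 69; e = 71.7 − 69 = 2.7
F=16: d̂ = -6 + 5·16 = 74; e = 76.9 − 74 = 2.9
|e| > 2.8: F=8 (|e|=3), F=11 (|e|=3), F=16 (|e|=2.9) → 3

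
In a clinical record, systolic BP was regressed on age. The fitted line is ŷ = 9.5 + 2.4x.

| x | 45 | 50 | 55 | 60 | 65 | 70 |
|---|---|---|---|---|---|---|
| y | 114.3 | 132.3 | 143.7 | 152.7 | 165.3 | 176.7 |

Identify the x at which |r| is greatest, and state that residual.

x = 45, r = -3.2

x=45: ŷ = 9.5 + 2.4·45 = 117.5; r = 114.3 − 117.5 = -3.2
x=50: ŷ = 9.5 + 2.4·50 = 129.5; r = 132.3 − 129.5 = 2.8
x=55: ŷ = 9.5 + 2.4·55 = 141.5; r = 143.7 − 141.5 = 2.2
x=60: ŷ = 9.5 + 2.4·60 = 153.5; r = 152.7 − 153.5 = -0.8
x=65: ŷ = 9.5 + 2.4·65 = 165.5; r = 165.3 − 165.5 = -0.2
x=70: ŷ = 9.5 + 2.4·70 = 177.5; r = 176.7 − 177.5 = -0.8
Largest |r| is 3.2 at x = 45, residual -3.2.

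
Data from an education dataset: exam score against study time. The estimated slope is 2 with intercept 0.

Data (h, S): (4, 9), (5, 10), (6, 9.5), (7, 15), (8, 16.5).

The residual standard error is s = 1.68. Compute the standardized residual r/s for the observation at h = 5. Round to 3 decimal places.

0.000

Ŝ = 2·5 = 10
r = 10 − 10 = 0
r/s = 0 / 1.68 = 0.000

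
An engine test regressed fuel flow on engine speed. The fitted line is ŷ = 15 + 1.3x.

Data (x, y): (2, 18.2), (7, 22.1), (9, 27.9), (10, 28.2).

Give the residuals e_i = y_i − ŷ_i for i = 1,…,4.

0.6, -2, 1.2, 0.2

x=2: ŷ = 15 + 1.3·2 = 17.6; e = 18.2 − 17.6 = 0.6
x=7: ŷ = 15 + 1.3·7 = 24.1; e = 22.1 − 24.1 = -2
x=9: ŷ = 15 + 1.3·9 = 26.7; e = 27.9 − 26.7 = 1.2
x=10: ŷ = 15 + 1.3·10 = 28; e = 28.2 − 28 = 0.2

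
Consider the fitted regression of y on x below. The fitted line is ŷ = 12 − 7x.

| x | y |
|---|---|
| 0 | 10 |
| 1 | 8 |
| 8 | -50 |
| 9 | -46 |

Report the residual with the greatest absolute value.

r = -6

x=0: ŷ = 12 − 7·0 = 12; r = 10 − 12 = -2
x=1: ŷ = 12 − 7·1 = 5; r = 8 − 5 = 3
x=8: ŷ = 12 − 7·8 = -44; r = -50 − (-44) = -6
x=9: ŷ = 12 − 7·9 = -51; r = -46 − (-51) = 5
Largest |r| is 6 at x = 8, residual -6.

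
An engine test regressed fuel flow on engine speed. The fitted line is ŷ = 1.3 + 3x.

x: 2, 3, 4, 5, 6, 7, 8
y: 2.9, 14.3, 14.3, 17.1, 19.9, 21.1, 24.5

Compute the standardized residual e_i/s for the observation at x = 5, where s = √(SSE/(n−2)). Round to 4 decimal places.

0.2848

x=2: ŷ = 1.3 + 3·2 = 7.3; e = 2.9 − 7.3 = -4.4
x=3: ŷ = 1.3 + 3·3 = 10.3; e = 14.3 − 10.3 = 4
x=4: ŷ = 1.3 + 3·4 = 13.3; e = 14.3 − 13.3 = 1
x=5: ŷ = 1.3 + 3·5 = 16.3; e = 17.1 − 16.3 = 0.8
x=6: ŷ = 1.3 + 3·6 = 19.3; e = 19.9 − 19.3 = 0.6
x=7: ŷ = 1.3 + 3·7 = 22.3; e = 21.1 − 22.3 = -1.2
x=8: ŷ = 1.3 + 3·8 = 25.3; e = 24.5 − 25.3 = -0.8
SSE = 19.36 + 16 + 1 + 0.64 + 0.36 + 1.44 + 0.64 = 39.44
s = √(39.44/5) = 2.80856
e/s = 0.8 / 2.80856 = 0.2848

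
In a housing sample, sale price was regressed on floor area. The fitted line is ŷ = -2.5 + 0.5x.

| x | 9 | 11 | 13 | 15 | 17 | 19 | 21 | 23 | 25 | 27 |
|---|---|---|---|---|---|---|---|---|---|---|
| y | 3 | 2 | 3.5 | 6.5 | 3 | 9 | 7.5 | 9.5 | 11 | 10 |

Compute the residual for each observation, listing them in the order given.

x=9: ŷ = -2.5 + 0.5·9 = 2; r = 3 − 2 = 1
x=11: ŷ = -2.5 + 0.5·11 = 3; r = 2 − 3 = -1
x=13: ŷ = -2.5 + 0.5·13 = 4; r = 3.5 − 4 = -0.5
x=15: ŷ = -2.5 + 0.5·15 = 5; r = 6.5 − 5 = 1.5
x=17: ŷ = -2.5 + 0.5·17 = 6; r = 3 − 6 = -3
x=19: ŷ = -2.5 + 0.5·19 = 7; r = 9 − 7 = 2
x=21: ŷ = -2.5 + 0.5·21 = 8; r = 7.5 − 8 = -0.5
x=23: ŷ = -2.5 + 0.5·23 = 9; r = 9.5 − 9 = 0.5
x=25: ŷ = -2.5 + 0.5·25 = 10; r = 11 − 10 = 1
x=27: ŷ = -2.5 + 0.5·27 = 11; r = 10 − 11 = -1

1, -1, -0.5, 1.5, -3, 2, -0.5, 0.5, 1, -1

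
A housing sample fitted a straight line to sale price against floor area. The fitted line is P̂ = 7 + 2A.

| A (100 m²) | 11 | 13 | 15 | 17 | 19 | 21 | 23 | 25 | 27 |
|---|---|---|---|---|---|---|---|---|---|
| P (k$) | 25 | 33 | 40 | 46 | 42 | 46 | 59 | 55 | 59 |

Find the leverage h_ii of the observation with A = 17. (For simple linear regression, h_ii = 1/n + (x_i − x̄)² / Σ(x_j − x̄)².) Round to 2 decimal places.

Ā = (11 + 13 + 15 + 17 + 19 + 21 + 23 + 25 + 27)/9 = 19
Σ(A − Ā)² = 64 + 36 + 16 + 4 + 0 + 4 + 16 + 36 + 64 = 240
h = 1/9 + (-2)²/240 = 0.111111 + 0.0166667 = 0.13

h = 0.13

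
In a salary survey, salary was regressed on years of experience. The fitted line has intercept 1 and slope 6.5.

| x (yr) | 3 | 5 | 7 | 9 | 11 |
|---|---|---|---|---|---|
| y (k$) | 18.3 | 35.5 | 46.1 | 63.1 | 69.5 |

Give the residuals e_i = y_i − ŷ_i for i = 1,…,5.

-2.2, 2, -0.4, 3.6, -3

x=3: ŷ = 1 + 6.5·3 = 20.5; e = 18.3 − 20.5 = -2.2
x=5: ŷ = 1 + 6.5·5 = 33.5; e = 35.5 − 33.5 = 2
x=7: ŷ = 1 + 6.5·7 = 46.5; e = 46.1 − 46.5 = -0.4
x=9: ŷ = 1 + 6.5·9 = 59.5; e = 63.1 − 59.5 = 3.6
x=11: ŷ = 1 + 6.5·11 = 72.5; e = 69.5 − 72.5 = -3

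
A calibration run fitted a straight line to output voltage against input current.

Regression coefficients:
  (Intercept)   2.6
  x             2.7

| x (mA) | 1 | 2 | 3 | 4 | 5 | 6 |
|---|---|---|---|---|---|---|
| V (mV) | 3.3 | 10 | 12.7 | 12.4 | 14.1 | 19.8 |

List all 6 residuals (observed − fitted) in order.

x=1: ŷ = 2.6 + 2.7·1 = 5.3; e = 3.3 − 5.3 = -2
x=2: ŷ = 2.6 + 2.7·2 = 8; e = 10 − 8 = 2
x=3: ŷ = 2.6 + 2.7·3 = 10.7; e = 12.7 − 10.7 = 2
x=4: ŷ = 2.6 + 2.7·4 = 13.4; e = 12.4 − 13.4 = -1
x=5: ŷ = 2.6 + 2.7·5 = 16.1; e = 14.1 − 16.1 = -2
x=6: ŷ = 2.6 + 2.7·6 = 18.8; e = 19.8 − 18.8 = 1

-2, 2, 2, -1, -2, 1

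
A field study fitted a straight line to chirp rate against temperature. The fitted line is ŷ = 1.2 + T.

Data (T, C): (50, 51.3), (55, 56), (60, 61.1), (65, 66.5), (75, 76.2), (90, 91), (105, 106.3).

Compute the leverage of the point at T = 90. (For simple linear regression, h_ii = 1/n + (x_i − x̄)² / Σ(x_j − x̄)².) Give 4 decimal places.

h = 0.2874

T̄ = (50 + 55 + 60 + 65 + 75 + 90 + 105)/7 = 71.4286
Σ(T − T̄)² = 459.184 + 269.898 + 130.612 + 41.3265 + 12.7551 + 344.898 + 1127.04 = 2385.71
h = 1/7 + (18.5714)²/2385.71 = 0.142857 + 0.144568 = 0.2874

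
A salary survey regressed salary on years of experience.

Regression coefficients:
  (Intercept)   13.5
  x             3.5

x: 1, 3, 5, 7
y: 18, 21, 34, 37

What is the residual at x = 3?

r = -3

ŷ = 13.5 + 3.5·3 = 24
r = 21 − 24 = -3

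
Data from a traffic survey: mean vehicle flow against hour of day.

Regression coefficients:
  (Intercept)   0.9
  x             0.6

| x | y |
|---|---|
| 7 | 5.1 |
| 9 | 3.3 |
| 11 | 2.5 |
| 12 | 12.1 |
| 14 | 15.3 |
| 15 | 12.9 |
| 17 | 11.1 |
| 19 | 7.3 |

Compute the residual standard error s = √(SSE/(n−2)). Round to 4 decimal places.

s = 4.4721

x=7: ŷ = 0.9 + 0.6·7 = 5.1; r = 5.1 − 5.1 = 0
x=9: ŷ = 0.9 + 0.6·9 = 6.3; r = 3.3 − 6.3 = -3
x=11: ŷ = 0.9 + 0.6·11 = 7.5; r = 2.5 − 7.5 = -5
x=12: ŷ = 0.9 + 0.6·12 = 8.1; r = 12.1 − 8.1 = 4
x=14: ŷ = 0.9 + 0.6·14 = 9.3; r = 15.3 − 9.3 = 6
x=15: ŷ = 0.9 + 0.6·15 = 9.9; r = 12.9 − 9.9 = 3
x=17: ŷ = 0.9 + 0.6·17 = 11.1; r = 11.1 − 11.1 = 0
x=19: ŷ = 0.9 + 0.6·19 = 12.3; r = 7.3 − 12.3 = -5
SSE = 0 + 9 + 25 + 16 + 36 + 9 + 0 + 25 = 120
s = √(120/6) = √20 ≈ 4.4721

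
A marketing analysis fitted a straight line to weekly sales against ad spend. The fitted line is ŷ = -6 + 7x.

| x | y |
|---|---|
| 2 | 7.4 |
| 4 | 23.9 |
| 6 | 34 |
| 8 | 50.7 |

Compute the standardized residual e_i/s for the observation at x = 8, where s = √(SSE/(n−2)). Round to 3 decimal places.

x=2: ŷ = -6 + 7·2 = 8; e = 7.4 − 8 = -0.6
x=4: ŷ = -6 + 7·4 = 22; e = 23.9 − 22 = 1.9
x=6: ŷ = -6 + 7·6 = 36; e = 34 − 36 = -2
x=8: ŷ = -6 + 7·8 = 50; e = 50.7 − 50 = 0.7
SSE = 0.36 + 3.61 + 4 + 0.49 = 8.46
s = √(8.46/2) = 2.0567
e/s = 0.7 / 2.0567 = 0.340

0.340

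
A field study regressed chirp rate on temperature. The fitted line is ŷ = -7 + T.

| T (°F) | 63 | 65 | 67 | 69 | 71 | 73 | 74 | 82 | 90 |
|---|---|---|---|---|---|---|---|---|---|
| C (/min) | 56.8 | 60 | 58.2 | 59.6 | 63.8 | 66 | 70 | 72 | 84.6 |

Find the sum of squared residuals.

SSE = 34.24

T=63: ŷ = -7 + 63 = 56; e = 56.8 − 56 = 0.8
T=65: ŷ = -7 + 65 = 58; e = 60 − 58 = 2
T=67: ŷ = -7 + 67 = 60; e = 58.2 − 60 = -1.8
T=69: ŷ = -7 + 69 = 62; e = 59.6 − 62 = -2.4
T=71: ŷ = -7 + 71 = 64; e = 63.8 − 64 = -0.2
T=73: ŷ = -7 + 73 = 66; e = 66 − 66 = 0
T=74: ŷ = -7 + 74 = 67; e = 70 − 67 = 3
T=82: ŷ = -7 + 82 = 75; e = 72 − 75 = -3
T=90: ŷ = -7 + 90 = 83; e = 84.6 − 83 = 1.6
SSE = 0.64 + 4 + 3.24 + 5.76 + 0.04 + 0 + 9 + 9 + 2.56 = 34.24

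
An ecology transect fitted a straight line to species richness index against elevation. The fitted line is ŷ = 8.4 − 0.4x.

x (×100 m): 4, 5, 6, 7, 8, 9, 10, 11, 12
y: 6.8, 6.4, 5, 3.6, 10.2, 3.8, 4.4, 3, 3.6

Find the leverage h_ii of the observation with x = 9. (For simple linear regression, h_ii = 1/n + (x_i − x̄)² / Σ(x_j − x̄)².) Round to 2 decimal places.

x̄ = (4 + 5 + 6 + 7 + 8 + 9 + 10 + 11 + 12)/9 = 8
Σ(x − x̄)² = 16 + 9 + 4 + 1 + 0 + 1 + 4 + 9 + 16 = 60
h = 1/9 + (1)²/60 = 0.111111 + 0.0166667 = 0.13

h = 0.13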